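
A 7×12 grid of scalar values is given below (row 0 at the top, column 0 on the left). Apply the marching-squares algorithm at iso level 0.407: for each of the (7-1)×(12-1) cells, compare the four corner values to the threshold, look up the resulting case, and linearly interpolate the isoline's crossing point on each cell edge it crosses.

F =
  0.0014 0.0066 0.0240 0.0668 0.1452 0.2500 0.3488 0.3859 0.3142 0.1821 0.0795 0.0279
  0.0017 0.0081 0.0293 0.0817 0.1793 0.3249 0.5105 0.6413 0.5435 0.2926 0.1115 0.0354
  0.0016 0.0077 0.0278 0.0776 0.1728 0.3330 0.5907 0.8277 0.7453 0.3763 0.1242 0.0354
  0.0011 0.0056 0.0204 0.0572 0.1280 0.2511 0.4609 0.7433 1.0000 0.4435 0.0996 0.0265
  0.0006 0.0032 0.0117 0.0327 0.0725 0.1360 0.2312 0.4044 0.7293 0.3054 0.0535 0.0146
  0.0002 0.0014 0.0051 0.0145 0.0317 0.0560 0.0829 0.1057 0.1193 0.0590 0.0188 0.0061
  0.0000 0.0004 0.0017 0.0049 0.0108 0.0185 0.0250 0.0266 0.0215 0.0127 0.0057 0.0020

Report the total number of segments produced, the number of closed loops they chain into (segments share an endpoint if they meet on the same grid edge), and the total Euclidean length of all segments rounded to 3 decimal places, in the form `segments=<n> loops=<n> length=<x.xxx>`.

cell (0,5): code 0100 → (0.360,6.000)–(1.000,5.442)
cell (0,6): code 1100 → (0.083,7.000)–(0.360,6.000)
cell (0,7): code 1100 → (0.405,8.000)–(0.083,7.000)
cell (0,8): code 1000 → (1.000,8.544)–(0.405,8.000)
cell (1,5): code 0110 → (1.000,5.442)–(2.000,5.287)
cell (1,8): code 1001 → (2.000,8.917)–(1.000,8.544)
cell (2,5): code 0110 → (2.000,5.287)–(3.000,5.743)
cell (2,8): code 1101 → (2.457,9.000)–(2.000,8.917)
cell (2,9): code 1000 → (3.000,9.106)–(2.457,9.000)
cell (3,5): code 0010 → (3.000,5.743)–(3.235,6.000)
cell (3,6): code 0011 → (3.235,6.000)–(3.992,7.000)
cell (3,7): code 0111 → (3.992,7.000)–(4.000,7.008)
cell (3,8): code 1011 → (4.000,8.760)–(3.264,9.000)
cell (3,9): code 0001 → (3.264,9.000)–(3.000,9.106)
cell (4,7): code 0010 → (4.000,7.008)–(4.528,8.000)
cell (4,8): code 0001 → (4.528,8.000)–(4.000,8.760)
total: 16 segments, chained into 1 closed loop(s), length Σ = 12.661739

segments=16 loops=1 length=12.662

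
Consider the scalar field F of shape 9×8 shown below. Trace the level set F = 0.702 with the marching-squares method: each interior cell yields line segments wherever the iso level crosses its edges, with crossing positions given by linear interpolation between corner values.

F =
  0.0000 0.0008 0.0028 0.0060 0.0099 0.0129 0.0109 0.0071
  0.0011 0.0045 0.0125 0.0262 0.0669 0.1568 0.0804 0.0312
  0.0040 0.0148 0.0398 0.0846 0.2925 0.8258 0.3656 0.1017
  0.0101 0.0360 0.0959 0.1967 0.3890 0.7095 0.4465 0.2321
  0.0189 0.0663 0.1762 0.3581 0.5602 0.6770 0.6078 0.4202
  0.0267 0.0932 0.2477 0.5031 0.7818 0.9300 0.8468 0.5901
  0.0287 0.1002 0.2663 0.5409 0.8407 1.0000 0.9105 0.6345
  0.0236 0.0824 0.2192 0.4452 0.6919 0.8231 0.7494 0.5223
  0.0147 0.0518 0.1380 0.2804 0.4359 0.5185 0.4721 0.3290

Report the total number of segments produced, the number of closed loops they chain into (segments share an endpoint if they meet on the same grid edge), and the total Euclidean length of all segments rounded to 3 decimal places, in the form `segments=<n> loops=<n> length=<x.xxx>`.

cell (1,4): code 0100 → (1.815,5.000)–(2.000,4.768)
cell (1,5): code 1000 → (2.000,5.269)–(1.815,5.000)
cell (2,4): code 0110 → (2.000,4.768)–(3.000,4.977)
cell (2,5): code 1001 → (3.000,5.029)–(2.000,5.269)
cell (3,4): code 0010 → (3.000,4.977)–(3.231,5.000)
cell (3,5): code 0001 → (3.231,5.000)–(3.000,5.029)
cell (4,3): code 0100 → (4.640,4.000)–(5.000,3.714)
cell (4,4): code 1100 → (4.099,5.000)–(4.640,4.000)
cell (4,5): code 1100 → (4.394,6.000)–(4.099,5.000)
cell (4,6): code 1000 → (5.000,6.564)–(4.394,6.000)
cell (5,3): code 0110 → (5.000,3.714)–(6.000,3.537)
cell (5,6): code 1001 → (6.000,6.755)–(5.000,6.564)
cell (6,3): code 0010 → (6.000,3.537)–(6.932,4.000)
cell (6,4): code 0111 → (6.932,4.000)–(7.000,4.077)
cell (6,6): code 1001 → (7.000,6.209)–(6.000,6.755)
cell (7,4): code 0010 → (7.000,4.077)–(7.398,5.000)
cell (7,5): code 0011 → (7.398,5.000)–(7.171,6.000)
cell (7,6): code 0001 → (7.171,6.000)–(7.000,6.209)
total: 18 segments, chained into 2 closed loop(s), length Σ = 13.222150

segments=18 loops=2 length=13.222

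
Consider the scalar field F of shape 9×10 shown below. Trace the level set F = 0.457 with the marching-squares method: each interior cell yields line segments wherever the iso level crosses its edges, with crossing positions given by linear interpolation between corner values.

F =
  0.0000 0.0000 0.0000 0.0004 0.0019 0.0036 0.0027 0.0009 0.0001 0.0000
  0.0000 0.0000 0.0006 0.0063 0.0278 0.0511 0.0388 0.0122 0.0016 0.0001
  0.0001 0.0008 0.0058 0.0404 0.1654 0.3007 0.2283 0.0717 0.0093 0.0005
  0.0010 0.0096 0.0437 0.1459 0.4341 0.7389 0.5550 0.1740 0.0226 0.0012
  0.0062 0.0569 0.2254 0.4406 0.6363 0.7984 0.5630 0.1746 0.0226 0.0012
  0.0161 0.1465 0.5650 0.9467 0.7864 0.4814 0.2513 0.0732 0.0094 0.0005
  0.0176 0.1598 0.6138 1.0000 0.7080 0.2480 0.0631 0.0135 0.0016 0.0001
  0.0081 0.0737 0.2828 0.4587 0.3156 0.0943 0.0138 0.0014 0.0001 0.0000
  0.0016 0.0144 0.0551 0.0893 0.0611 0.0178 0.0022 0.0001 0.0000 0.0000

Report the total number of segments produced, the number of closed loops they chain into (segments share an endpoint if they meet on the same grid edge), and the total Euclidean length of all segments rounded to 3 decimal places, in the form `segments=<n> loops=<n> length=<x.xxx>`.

segments=20 loops=1 length=14.010

cell (2,4): code 0100 → (2.357,5.000)–(3.000,4.075)
cell (2,5): code 1100 → (2.700,6.000)–(2.357,5.000)
cell (2,6): code 1000 → (3.000,6.257)–(2.700,6.000)
cell (3,3): code 0100 → (3.113,4.000)–(4.000,3.084)
cell (3,4): code 1110 → (3.000,4.075)–(3.113,4.000)
cell (3,6): code 1001 → (4.000,6.273)–(3.000,6.257)
cell (4,1): code 0100 → (4.682,2.000)–(5.000,1.742)
cell (4,2): code 1100 → (4.032,3.000)–(4.682,2.000)
cell (4,3): code 1110 → (4.000,3.084)–(4.032,3.000)
cell (4,5): code 1011 → (5.000,5.106)–(4.340,6.000)
cell (4,6): code 0001 → (4.340,6.000)–(4.000,6.273)
cell (5,1): code 0110 → (5.000,1.742)–(6.000,1.655)
cell (5,4): code 1011 → (6.000,4.546)–(5.105,5.000)
cell (5,5): code 0001 → (5.105,5.000)–(5.000,5.106)
cell (6,1): code 0010 → (6.000,1.655)–(6.474,2.000)
cell (6,2): code 0111 → (6.474,2.000)–(7.000,2.990)
cell (6,3): code 1011 → (7.000,3.012)–(6.640,4.000)
cell (6,4): code 0001 → (6.640,4.000)–(6.000,4.546)
cell (7,2): code 0010 → (7.000,2.990)–(7.005,3.000)
cell (7,3): code 0001 → (7.005,3.000)–(7.000,3.012)
total: 20 segments, chained into 1 closed loop(s), length Σ = 14.009755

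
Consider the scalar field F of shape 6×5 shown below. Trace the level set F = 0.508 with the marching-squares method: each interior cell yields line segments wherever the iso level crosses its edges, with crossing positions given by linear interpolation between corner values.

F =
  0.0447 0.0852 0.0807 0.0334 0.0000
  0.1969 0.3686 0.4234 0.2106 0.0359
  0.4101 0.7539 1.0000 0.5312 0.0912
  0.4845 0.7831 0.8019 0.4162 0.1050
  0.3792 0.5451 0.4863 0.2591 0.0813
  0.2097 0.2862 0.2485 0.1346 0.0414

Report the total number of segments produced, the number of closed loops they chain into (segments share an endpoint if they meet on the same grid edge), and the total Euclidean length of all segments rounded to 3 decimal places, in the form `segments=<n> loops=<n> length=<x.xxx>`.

cell (1,0): code 0100 → (1.362,1.000)–(2.000,0.285)
cell (1,1): code 1100 → (1.147,2.000)–(1.362,1.000)
cell (1,2): code 1100 → (1.928,3.000)–(1.147,2.000)
cell (1,3): code 1000 → (2.000,3.053)–(1.928,3.000)
cell (2,0): code 0110 → (2.000,0.285)–(3.000,0.079)
cell (2,2): code 1011 → (3.000,2.762)–(2.202,3.000)
cell (2,3): code 0001 → (2.202,3.000)–(2.000,3.053)
cell (3,0): code 0110 → (3.000,0.079)–(4.000,0.776)
cell (3,1): code 1011 → (4.000,1.631)–(3.931,2.000)
cell (3,2): code 0001 → (3.931,2.000)–(3.000,2.762)
cell (4,0): code 0010 → (4.000,0.776)–(4.143,1.000)
cell (4,1): code 0001 → (4.143,1.000)–(4.000,1.631)
total: 12 segments, chained into 1 closed loop(s), length Σ = 9.112890

segments=12 loops=1 length=9.113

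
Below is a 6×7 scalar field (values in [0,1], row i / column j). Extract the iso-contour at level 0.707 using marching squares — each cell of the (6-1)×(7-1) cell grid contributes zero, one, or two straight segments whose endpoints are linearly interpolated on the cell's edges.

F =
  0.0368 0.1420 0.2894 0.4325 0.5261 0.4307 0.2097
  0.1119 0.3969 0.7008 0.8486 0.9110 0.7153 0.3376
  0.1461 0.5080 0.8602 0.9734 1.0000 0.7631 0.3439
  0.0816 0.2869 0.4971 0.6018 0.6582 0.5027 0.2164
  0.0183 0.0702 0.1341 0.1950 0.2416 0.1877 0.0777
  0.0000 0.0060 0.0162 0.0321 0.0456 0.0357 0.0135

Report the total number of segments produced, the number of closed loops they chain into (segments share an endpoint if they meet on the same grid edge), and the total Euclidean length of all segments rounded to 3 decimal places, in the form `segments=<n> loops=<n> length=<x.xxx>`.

segments=12 loops=1 length=9.408

cell (0,2): code 0100 → (0.660,3.000)–(1.000,2.042)
cell (0,3): code 1100 → (0.470,4.000)–(0.660,3.000)
cell (0,4): code 1100 → (0.971,5.000)–(0.470,4.000)
cell (0,5): code 1000 → (1.000,5.022)–(0.971,5.000)
cell (1,1): code 0100 → (1.039,2.000)–(2.000,1.565)
cell (1,2): code 1110 → (1.000,2.042)–(1.039,2.000)
cell (1,5): code 1001 → (2.000,5.134)–(1.000,5.022)
cell (2,1): code 0010 → (2.000,1.565)–(2.422,2.000)
cell (2,2): code 0011 → (2.422,2.000)–(2.717,3.000)
cell (2,3): code 0011 → (2.717,3.000)–(2.857,4.000)
cell (2,4): code 0011 → (2.857,4.000)–(2.215,5.000)
cell (2,5): code 0001 → (2.215,5.000)–(2.000,5.134)
total: 12 segments, chained into 1 closed loop(s), length Σ = 9.408093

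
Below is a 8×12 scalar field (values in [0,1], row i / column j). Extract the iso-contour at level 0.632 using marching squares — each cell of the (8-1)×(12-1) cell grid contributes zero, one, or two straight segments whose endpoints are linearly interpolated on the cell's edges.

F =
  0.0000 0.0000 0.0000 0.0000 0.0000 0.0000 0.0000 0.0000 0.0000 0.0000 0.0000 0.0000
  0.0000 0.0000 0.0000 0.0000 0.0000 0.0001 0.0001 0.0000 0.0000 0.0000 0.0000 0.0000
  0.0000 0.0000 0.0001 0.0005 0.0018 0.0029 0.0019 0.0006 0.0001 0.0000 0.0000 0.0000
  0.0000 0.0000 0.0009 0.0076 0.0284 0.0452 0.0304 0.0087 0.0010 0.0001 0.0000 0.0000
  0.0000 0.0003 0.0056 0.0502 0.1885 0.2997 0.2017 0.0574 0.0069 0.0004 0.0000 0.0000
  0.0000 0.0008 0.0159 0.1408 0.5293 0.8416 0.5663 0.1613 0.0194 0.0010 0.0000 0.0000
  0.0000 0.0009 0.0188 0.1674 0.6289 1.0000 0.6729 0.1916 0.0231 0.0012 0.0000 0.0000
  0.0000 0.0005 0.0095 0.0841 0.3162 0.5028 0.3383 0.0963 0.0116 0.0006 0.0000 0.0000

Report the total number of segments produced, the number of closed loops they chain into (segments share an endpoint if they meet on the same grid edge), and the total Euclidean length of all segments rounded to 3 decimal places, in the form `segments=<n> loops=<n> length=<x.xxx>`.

segments=8 loops=1 length=6.294

cell (4,4): code 0100 → (4.613,5.000)–(5.000,4.329)
cell (4,5): code 1000 → (5.000,5.761)–(4.613,5.000)
cell (5,4): code 0110 → (5.000,4.329)–(6.000,4.008)
cell (5,5): code 1101 → (5.616,6.000)–(5.000,5.761)
cell (5,6): code 1000 → (6.000,6.085)–(5.616,6.000)
cell (6,4): code 0010 → (6.000,4.008)–(6.740,5.000)
cell (6,5): code 0011 → (6.740,5.000)–(6.122,6.000)
cell (6,6): code 0001 → (6.122,6.000)–(6.000,6.085)
total: 8 segments, chained into 1 closed loop(s), length Σ = 6.294371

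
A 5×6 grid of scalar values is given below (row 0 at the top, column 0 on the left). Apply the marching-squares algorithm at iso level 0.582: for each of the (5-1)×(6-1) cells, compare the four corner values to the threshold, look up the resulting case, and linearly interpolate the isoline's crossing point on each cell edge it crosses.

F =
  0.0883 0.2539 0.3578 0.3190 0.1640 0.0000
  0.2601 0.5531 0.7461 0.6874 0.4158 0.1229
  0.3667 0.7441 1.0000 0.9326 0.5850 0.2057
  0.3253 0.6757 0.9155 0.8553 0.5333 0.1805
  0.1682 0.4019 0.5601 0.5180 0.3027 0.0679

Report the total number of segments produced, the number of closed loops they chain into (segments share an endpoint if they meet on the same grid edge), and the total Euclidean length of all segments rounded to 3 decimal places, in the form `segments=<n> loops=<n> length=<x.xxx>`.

cell (0,1): code 0100 → (0.577,2.000)–(1.000,1.150)
cell (0,2): code 1100 → (0.714,3.000)–(0.577,2.000)
cell (0,3): code 1000 → (1.000,3.388)–(0.714,3.000)
cell (1,0): code 0100 → (1.151,1.000)–(2.000,0.570)
cell (1,1): code 1110 → (1.000,1.150)–(1.151,1.000)
cell (1,3): code 1101 → (1.982,4.000)–(1.000,3.388)
cell (1,4): code 1000 → (2.000,4.008)–(1.982,4.000)
cell (2,0): code 0110 → (2.000,0.570)–(3.000,0.733)
cell (2,3): code 1011 → (3.000,3.849)–(2.058,4.000)
cell (2,4): code 0001 → (2.058,4.000)–(2.000,4.008)
cell (3,0): code 0010 → (3.000,0.733)–(3.342,1.000)
cell (3,1): code 0011 → (3.342,1.000)–(3.938,2.000)
cell (3,2): code 0011 → (3.938,2.000)–(3.810,3.000)
cell (3,3): code 0001 → (3.810,3.000)–(3.000,3.849)
total: 14 segments, chained into 1 closed loop(s), length Σ = 10.587443

segments=14 loops=1 length=10.587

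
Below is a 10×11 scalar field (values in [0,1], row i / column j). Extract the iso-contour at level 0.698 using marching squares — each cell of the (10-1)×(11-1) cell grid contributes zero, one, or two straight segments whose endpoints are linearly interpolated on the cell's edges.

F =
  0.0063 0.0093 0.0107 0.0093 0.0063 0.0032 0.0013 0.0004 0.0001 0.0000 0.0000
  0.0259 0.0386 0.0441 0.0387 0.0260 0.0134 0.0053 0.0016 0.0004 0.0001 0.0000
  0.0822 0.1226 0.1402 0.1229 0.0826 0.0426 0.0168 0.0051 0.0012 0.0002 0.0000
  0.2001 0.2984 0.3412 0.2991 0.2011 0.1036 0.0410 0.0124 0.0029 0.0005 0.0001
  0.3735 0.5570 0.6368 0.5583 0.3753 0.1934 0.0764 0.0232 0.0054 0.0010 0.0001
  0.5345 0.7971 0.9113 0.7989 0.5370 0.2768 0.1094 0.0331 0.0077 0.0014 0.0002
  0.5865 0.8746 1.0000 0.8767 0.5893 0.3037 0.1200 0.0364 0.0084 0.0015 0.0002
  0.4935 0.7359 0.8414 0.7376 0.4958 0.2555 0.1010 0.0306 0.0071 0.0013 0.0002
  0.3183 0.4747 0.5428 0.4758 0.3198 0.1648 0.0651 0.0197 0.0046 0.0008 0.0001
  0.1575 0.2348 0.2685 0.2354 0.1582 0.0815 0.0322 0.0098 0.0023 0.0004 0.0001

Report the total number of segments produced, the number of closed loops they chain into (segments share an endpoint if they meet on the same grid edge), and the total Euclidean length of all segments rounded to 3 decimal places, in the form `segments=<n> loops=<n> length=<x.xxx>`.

cell (4,0): code 0100 → (4.587,1.000)–(5.000,0.623)
cell (4,1): code 1100 → (4.223,2.000)–(4.587,1.000)
cell (4,2): code 1100 → (4.581,3.000)–(4.223,2.000)
cell (4,3): code 1000 → (5.000,3.385)–(4.581,3.000)
cell (5,0): code 0110 → (5.000,0.623)–(6.000,0.387)
cell (5,3): code 1001 → (6.000,3.622)–(5.000,3.385)
cell (6,0): code 0110 → (6.000,0.387)–(7.000,0.844)
cell (6,3): code 1001 → (7.000,3.164)–(6.000,3.622)
cell (7,0): code 0010 → (7.000,0.844)–(7.145,1.000)
cell (7,1): code 0011 → (7.145,1.000)–(7.480,2.000)
cell (7,2): code 0011 → (7.480,2.000)–(7.151,3.000)
cell (7,3): code 0001 → (7.151,3.000)–(7.000,3.164)
total: 12 segments, chained into 1 closed loop(s), length Σ = 10.052891

segments=12 loops=1 length=10.053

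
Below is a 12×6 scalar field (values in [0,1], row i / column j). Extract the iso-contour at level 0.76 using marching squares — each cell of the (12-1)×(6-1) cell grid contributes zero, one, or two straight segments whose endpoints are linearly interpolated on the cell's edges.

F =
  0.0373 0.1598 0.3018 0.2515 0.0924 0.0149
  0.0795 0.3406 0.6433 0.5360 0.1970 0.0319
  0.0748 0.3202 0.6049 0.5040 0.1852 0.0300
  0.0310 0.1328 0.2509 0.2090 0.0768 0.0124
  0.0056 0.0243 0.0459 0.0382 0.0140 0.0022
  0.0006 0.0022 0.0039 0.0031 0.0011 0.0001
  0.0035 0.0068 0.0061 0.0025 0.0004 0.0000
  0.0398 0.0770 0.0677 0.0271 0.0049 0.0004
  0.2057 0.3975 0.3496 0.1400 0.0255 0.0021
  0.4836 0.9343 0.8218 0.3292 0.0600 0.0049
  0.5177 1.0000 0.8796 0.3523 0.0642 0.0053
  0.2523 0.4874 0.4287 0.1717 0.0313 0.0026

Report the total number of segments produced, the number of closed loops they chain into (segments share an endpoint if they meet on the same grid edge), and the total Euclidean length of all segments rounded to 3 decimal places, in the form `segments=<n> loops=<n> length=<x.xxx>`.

segments=8 loops=1 length=5.769

cell (8,0): code 0100 → (8.675,1.000)–(9.000,0.613)
cell (8,1): code 1100 → (8.869,2.000)–(8.675,1.000)
cell (8,2): code 1000 → (9.000,2.125)–(8.869,2.000)
cell (9,0): code 0110 → (9.000,0.613)–(10.000,0.502)
cell (9,2): code 1001 → (10.000,2.227)–(9.000,2.125)
cell (10,0): code 0010 → (10.000,0.502)–(10.468,1.000)
cell (10,1): code 0011 → (10.468,1.000)–(10.265,2.000)
cell (10,2): code 0001 → (10.265,2.000)–(10.000,2.227)
total: 8 segments, chained into 1 closed loop(s), length Σ = 5.768768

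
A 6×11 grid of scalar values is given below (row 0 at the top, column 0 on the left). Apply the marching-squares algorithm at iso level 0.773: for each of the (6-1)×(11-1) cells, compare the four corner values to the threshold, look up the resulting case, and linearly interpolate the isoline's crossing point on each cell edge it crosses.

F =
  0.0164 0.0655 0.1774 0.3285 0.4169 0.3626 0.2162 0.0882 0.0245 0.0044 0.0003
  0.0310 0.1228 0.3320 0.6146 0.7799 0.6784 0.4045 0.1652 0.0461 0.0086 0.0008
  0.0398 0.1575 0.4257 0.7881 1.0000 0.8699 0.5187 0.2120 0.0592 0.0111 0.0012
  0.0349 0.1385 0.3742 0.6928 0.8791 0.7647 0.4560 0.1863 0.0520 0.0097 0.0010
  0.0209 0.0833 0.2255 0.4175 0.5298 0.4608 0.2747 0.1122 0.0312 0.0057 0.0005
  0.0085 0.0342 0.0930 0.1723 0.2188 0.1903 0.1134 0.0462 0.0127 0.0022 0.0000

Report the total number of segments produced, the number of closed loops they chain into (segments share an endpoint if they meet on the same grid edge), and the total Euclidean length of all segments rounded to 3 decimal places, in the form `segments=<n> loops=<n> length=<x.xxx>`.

cell (0,3): code 0100 → (0.981,4.000)–(1.000,3.958)
cell (0,4): code 1000 → (1.000,4.068)–(0.981,4.000)
cell (1,2): code 0100 → (1.913,3.000)–(2.000,2.958)
cell (1,3): code 1110 → (1.000,3.958)–(1.913,3.000)
cell (1,4): code 1101 → (1.494,5.000)–(1.000,4.068)
cell (1,5): code 1000 → (2.000,5.276)–(1.494,5.000)
cell (2,2): code 0010 → (2.000,2.958)–(2.158,3.000)
cell (2,3): code 0111 → (2.158,3.000)–(3.000,3.430)
cell (2,4): code 1011 → (3.000,4.927)–(2.921,5.000)
cell (2,5): code 0001 → (2.921,5.000)–(2.000,5.276)
cell (3,3): code 0010 → (3.000,3.430)–(3.304,4.000)
cell (3,4): code 0001 → (3.304,4.000)–(3.000,4.927)
total: 12 segments, chained into 1 closed loop(s), length Σ = 6.966872

segments=12 loops=1 length=6.967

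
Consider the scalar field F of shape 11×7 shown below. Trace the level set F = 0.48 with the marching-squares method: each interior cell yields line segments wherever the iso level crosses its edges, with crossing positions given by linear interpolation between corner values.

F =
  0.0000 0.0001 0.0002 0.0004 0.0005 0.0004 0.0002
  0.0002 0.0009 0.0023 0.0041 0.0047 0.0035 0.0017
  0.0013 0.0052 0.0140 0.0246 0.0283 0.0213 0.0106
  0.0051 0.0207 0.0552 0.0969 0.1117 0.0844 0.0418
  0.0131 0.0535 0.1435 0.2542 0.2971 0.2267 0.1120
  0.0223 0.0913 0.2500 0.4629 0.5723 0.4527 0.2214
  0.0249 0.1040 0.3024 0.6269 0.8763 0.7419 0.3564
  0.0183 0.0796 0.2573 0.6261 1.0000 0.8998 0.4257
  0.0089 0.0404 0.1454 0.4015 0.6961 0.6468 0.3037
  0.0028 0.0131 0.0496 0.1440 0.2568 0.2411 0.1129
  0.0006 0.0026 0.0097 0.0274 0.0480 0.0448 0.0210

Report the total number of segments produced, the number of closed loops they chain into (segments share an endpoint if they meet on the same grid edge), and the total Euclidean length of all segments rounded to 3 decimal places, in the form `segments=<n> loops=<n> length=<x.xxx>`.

cell (4,3): code 0100 → (4.665,4.000)–(5.000,3.156)
cell (4,4): code 1000 → (5.000,4.772)–(4.665,4.000)
cell (5,2): code 0100 → (5.104,3.000)–(6.000,2.547)
cell (5,3): code 1110 → (5.000,3.156)–(5.104,3.000)
cell (5,4): code 1101 → (5.094,5.000)–(5.000,4.772)
cell (5,5): code 1000 → (6.000,5.679)–(5.094,5.000)
cell (6,2): code 0110 → (6.000,2.547)–(7.000,2.604)
cell (6,5): code 1001 → (7.000,5.885)–(6.000,5.679)
cell (7,2): code 0010 → (7.000,2.604)–(7.650,3.000)
cell (7,3): code 0111 → (7.650,3.000)–(8.000,3.266)
cell (7,5): code 1001 → (8.000,5.486)–(7.000,5.885)
cell (8,3): code 0010 → (8.000,3.266)–(8.492,4.000)
cell (8,4): code 0011 → (8.492,4.000)–(8.411,5.000)
cell (8,5): code 0001 → (8.411,5.000)–(8.000,5.486)
total: 14 segments, chained into 1 closed loop(s), length Σ = 11.143701

segments=14 loops=1 length=11.144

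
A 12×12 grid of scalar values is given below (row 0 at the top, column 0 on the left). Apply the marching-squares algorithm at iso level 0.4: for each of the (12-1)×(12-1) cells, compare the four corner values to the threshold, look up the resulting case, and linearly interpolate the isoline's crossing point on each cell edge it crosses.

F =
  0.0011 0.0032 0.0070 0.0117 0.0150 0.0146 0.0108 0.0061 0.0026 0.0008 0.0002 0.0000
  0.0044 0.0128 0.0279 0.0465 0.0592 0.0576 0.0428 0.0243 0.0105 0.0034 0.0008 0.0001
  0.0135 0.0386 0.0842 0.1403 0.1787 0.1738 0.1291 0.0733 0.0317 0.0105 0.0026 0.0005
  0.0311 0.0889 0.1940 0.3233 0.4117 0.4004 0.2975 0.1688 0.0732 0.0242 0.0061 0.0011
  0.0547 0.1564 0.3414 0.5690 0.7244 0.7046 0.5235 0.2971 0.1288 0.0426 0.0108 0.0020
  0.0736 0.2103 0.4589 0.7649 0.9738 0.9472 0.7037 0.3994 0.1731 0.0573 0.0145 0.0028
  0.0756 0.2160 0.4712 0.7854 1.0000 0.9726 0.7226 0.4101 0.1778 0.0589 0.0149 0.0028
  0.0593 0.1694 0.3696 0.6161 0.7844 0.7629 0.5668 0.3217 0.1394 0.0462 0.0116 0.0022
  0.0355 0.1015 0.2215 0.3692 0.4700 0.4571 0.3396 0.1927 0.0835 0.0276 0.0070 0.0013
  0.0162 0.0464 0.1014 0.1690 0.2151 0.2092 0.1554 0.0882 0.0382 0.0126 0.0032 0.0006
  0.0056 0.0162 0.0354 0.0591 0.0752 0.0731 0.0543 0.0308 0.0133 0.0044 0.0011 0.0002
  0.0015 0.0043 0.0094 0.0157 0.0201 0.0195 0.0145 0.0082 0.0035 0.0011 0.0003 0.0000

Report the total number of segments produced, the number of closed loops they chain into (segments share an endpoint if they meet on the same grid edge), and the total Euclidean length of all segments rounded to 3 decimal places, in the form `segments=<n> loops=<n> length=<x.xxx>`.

segments=24 loops=1 length=16.739

cell (2,3): code 0100 → (2.950,4.000)–(3.000,3.868)
cell (2,4): code 1100 → (2.998,5.000)–(2.950,4.000)
cell (2,5): code 1000 → (3.000,5.004)–(2.998,5.000)
cell (3,2): code 0100 → (3.312,3.000)–(4.000,2.257)
cell (3,3): code 1110 → (3.000,3.868)–(3.312,3.000)
cell (3,5): code 1101 → (3.454,6.000)–(3.000,5.004)
cell (3,6): code 1000 → (4.000,6.545)–(3.454,6.000)
cell (4,1): code 0100 → (4.499,2.000)–(5.000,1.763)
cell (4,2): code 1110 → (4.000,2.257)–(4.499,2.000)
cell (4,6): code 1001 → (5.000,6.998)–(4.000,6.545)
cell (5,1): code 0110 → (5.000,1.763)–(6.000,1.721)
cell (5,6): code 1101 → (5.056,7.000)–(5.000,6.998)
cell (5,7): code 1000 → (6.000,7.043)–(5.056,7.000)
cell (6,1): code 0010 → (6.000,1.721)–(6.701,2.000)
cell (6,2): code 0111 → (6.701,2.000)–(7.000,2.123)
cell (6,6): code 1011 → (7.000,6.681)–(6.114,7.000)
cell (6,7): code 0001 → (6.114,7.000)–(6.000,7.043)
cell (7,2): code 0010 → (7.000,2.123)–(7.875,3.000)
cell (7,3): code 0111 → (7.875,3.000)–(8.000,3.306)
cell (7,5): code 1011 → (8.000,5.486)–(7.734,6.000)
cell (7,6): code 0001 → (7.734,6.000)–(7.000,6.681)
cell (8,3): code 0010 → (8.000,3.306)–(8.275,4.000)
cell (8,4): code 0011 → (8.275,4.000)–(8.230,5.000)
cell (8,5): code 0001 → (8.230,5.000)–(8.000,5.486)
total: 24 segments, chained into 1 closed loop(s), length Σ = 16.739049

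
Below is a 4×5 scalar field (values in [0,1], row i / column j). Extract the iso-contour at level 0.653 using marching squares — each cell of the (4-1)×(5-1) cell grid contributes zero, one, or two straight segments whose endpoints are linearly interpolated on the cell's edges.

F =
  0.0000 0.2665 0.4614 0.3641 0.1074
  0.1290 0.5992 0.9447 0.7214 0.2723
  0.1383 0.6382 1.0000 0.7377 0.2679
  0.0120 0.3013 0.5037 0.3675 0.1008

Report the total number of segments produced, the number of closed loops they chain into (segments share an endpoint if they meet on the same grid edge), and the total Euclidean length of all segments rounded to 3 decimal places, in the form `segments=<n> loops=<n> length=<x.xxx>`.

segments=8 loops=1 length=6.954

cell (0,1): code 0100 → (0.396,2.000)–(1.000,1.156)
cell (0,2): code 1100 → (0.809,3.000)–(0.396,2.000)
cell (0,3): code 1000 → (1.000,3.152)–(0.809,3.000)
cell (1,1): code 0110 → (1.000,1.156)–(2.000,1.041)
cell (1,3): code 1001 → (2.000,3.180)–(1.000,3.152)
cell (2,1): code 0010 → (2.000,1.041)–(2.699,2.000)
cell (2,2): code 0011 → (2.699,2.000)–(2.229,3.000)
cell (2,3): code 0001 → (2.229,3.000)–(2.000,3.180)
total: 8 segments, chained into 1 closed loop(s), length Σ = 6.954305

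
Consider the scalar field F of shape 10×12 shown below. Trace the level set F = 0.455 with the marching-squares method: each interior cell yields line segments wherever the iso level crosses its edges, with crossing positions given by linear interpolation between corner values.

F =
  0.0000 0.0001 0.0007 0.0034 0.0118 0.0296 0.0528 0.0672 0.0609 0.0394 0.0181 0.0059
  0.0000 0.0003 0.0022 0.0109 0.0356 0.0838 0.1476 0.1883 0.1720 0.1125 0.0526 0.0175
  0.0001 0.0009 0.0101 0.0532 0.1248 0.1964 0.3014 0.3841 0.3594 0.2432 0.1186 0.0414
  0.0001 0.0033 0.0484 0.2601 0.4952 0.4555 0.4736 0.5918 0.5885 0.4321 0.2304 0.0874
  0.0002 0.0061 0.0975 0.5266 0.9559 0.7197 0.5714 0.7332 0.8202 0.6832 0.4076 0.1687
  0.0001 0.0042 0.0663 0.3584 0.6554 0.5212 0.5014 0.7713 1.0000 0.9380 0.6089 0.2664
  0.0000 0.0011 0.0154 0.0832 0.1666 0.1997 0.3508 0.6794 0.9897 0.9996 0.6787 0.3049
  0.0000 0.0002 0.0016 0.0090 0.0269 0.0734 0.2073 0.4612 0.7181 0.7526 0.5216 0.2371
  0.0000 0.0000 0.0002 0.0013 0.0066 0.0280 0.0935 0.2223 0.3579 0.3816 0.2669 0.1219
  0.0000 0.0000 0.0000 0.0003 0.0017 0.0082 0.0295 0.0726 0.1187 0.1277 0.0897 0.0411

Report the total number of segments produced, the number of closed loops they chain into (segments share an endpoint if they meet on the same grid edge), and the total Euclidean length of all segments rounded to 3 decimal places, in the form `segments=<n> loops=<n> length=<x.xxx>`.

cell (2,3): code 0100 → (2.891,4.000)–(3.000,3.829)
cell (2,4): code 1100 → (2.998,5.000)–(2.891,4.000)
cell (2,5): code 1100 → (2.892,6.000)–(2.998,5.000)
cell (2,6): code 1100 → (2.341,7.000)–(2.892,6.000)
cell (2,7): code 1100 → (2.417,8.000)–(2.341,7.000)
cell (2,8): code 1000 → (3.000,8.854)–(2.417,8.000)
cell (3,2): code 0100 → (3.731,3.000)–(4.000,2.833)
cell (3,3): code 1110 → (3.000,3.829)–(3.731,3.000)
cell (3,8): code 1101 → (3.091,9.000)–(3.000,8.854)
cell (3,9): code 1000 → (4.000,9.828)–(3.091,9.000)
cell (4,2): code 0010 → (4.000,2.833)–(4.426,3.000)
cell (4,3): code 0111 → (4.426,3.000)–(5.000,3.325)
cell (4,9): code 1101 → (4.235,10.000)–(4.000,9.828)
cell (4,10): code 1000 → (5.000,10.449)–(4.235,10.000)
cell (5,3): code 0010 → (5.000,3.325)–(5.410,4.000)
cell (5,4): code 0011 → (5.410,4.000)–(5.206,5.000)
cell (5,5): code 0011 → (5.206,5.000)–(5.308,6.000)
cell (5,6): code 0111 → (5.308,6.000)–(6.000,6.317)
cell (5,10): code 1001 → (6.000,10.598)–(5.000,10.449)
cell (6,6): code 0110 → (6.000,6.317)–(7.000,6.976)
cell (6,10): code 1001 → (7.000,10.234)–(6.000,10.598)
cell (7,6): code 0010 → (7.000,6.976)–(7.026,7.000)
cell (7,7): code 0011 → (7.026,7.000)–(7.730,8.000)
cell (7,8): code 0011 → (7.730,8.000)–(7.802,9.000)
cell (7,9): code 0011 → (7.802,9.000)–(7.261,10.000)
cell (7,10): code 0001 → (7.261,10.000)–(7.000,10.234)
total: 26 segments, chained into 1 closed loop(s), length Σ = 21.109450

segments=26 loops=1 length=21.109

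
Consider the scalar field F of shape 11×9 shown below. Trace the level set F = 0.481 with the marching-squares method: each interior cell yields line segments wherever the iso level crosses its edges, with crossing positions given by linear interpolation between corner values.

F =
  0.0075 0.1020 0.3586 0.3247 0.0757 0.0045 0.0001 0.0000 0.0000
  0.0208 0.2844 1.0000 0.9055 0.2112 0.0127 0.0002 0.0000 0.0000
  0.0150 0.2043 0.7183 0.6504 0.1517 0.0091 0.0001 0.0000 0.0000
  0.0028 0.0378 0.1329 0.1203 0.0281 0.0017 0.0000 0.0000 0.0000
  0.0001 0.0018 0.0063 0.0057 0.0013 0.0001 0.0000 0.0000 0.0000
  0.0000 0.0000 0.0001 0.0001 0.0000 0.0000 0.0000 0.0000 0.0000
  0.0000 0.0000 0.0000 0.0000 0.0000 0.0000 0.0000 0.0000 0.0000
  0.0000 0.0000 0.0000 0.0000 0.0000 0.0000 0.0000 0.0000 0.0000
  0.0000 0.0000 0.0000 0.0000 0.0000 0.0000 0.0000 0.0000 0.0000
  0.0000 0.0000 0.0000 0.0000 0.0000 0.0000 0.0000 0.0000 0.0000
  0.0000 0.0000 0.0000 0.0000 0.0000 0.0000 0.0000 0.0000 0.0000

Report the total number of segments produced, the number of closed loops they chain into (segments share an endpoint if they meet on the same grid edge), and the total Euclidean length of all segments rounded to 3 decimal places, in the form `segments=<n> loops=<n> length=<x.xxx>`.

segments=8 loops=1 length=7.197

cell (0,1): code 0100 → (0.191,2.000)–(1.000,1.275)
cell (0,2): code 1100 → (0.269,3.000)–(0.191,2.000)
cell (0,3): code 1000 → (1.000,3.611)–(0.269,3.000)
cell (1,1): code 0110 → (1.000,1.275)–(2.000,1.538)
cell (1,3): code 1001 → (2.000,3.340)–(1.000,3.611)
cell (2,1): code 0010 → (2.000,1.538)–(2.405,2.000)
cell (2,2): code 0011 → (2.405,2.000)–(2.320,3.000)
cell (2,3): code 0001 → (2.320,3.000)–(2.000,3.340)
total: 8 segments, chained into 1 closed loop(s), length Σ = 7.197431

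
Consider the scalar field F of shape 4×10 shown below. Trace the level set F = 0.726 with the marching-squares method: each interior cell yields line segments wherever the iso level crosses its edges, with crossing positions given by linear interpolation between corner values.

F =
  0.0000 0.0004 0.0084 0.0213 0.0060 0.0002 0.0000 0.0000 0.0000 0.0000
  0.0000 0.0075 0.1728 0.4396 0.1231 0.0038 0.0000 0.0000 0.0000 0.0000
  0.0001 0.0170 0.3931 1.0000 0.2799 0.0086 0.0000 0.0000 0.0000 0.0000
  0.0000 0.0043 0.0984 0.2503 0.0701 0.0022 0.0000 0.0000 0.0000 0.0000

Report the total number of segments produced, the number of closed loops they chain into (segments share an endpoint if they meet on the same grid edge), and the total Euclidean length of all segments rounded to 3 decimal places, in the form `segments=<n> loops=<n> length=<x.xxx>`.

cell (1,2): code 0100 → (1.511,3.000)–(2.000,2.549)
cell (1,3): code 1000 → (2.000,3.381)–(1.511,3.000)
cell (2,2): code 0010 → (2.000,2.549)–(2.365,3.000)
cell (2,3): code 0001 → (2.365,3.000)–(2.000,3.381)
total: 4 segments, chained into 1 closed loop(s), length Σ = 2.393509

segments=4 loops=1 length=2.394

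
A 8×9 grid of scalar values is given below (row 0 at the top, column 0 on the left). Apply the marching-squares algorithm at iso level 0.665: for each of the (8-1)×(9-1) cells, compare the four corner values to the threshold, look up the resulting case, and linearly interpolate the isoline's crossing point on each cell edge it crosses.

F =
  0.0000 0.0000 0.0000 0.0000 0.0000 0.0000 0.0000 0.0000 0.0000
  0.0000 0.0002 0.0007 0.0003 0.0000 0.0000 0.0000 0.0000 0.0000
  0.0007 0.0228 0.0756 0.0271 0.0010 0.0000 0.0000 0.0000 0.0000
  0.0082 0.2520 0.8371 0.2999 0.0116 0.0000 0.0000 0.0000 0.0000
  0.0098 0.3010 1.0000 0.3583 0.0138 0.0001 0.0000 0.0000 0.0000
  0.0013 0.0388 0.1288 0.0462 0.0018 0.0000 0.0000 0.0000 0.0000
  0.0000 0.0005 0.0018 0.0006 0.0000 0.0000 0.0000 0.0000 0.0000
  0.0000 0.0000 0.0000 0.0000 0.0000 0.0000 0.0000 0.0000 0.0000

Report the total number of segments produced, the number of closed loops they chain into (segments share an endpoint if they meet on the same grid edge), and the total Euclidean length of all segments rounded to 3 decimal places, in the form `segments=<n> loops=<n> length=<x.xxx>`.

segments=6 loops=1 length=4.063

cell (2,1): code 0100 → (2.774,2.000)–(3.000,1.706)
cell (2,2): code 1000 → (3.000,2.320)–(2.774,2.000)
cell (3,1): code 0110 → (3.000,1.706)–(4.000,1.521)
cell (3,2): code 1001 → (4.000,2.522)–(3.000,2.320)
cell (4,1): code 0010 → (4.000,1.521)–(4.385,2.000)
cell (4,2): code 0001 → (4.385,2.000)–(4.000,2.522)
total: 6 segments, chained into 1 closed loop(s), length Σ = 4.062951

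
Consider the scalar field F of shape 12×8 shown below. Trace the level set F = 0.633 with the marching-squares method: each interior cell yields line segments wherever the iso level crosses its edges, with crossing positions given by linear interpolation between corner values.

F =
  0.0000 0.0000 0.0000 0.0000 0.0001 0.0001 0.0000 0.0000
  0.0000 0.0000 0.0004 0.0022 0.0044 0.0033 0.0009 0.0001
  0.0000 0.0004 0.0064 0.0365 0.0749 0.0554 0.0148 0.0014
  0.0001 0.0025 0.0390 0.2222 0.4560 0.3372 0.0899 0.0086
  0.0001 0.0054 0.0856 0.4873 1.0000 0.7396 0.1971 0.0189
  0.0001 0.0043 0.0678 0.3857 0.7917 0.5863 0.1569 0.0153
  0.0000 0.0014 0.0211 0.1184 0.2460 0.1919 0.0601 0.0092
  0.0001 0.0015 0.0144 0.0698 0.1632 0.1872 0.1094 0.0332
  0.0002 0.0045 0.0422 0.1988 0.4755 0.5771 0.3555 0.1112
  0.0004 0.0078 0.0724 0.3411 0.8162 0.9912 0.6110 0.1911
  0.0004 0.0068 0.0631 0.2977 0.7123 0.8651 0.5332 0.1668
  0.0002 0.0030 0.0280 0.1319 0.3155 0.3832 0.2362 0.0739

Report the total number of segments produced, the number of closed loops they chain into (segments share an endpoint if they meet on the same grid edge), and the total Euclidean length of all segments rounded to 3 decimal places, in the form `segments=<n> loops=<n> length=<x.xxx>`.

cell (3,3): code 0100 → (3.325,4.000)–(4.000,3.284)
cell (3,4): code 1100 → (3.735,5.000)–(3.325,4.000)
cell (3,5): code 1000 → (4.000,5.196)–(3.735,5.000)
cell (4,3): code 0110 → (4.000,3.284)–(5.000,3.609)
cell (4,4): code 1011 → (5.000,4.773)–(4.695,5.000)
cell (4,5): code 0001 → (4.695,5.000)–(4.000,5.196)
cell (5,3): code 0010 → (5.000,3.609)–(5.291,4.000)
cell (5,4): code 0001 → (5.291,4.000)–(5.000,4.773)
cell (8,3): code 0100 → (8.462,4.000)–(9.000,3.614)
cell (8,4): code 1100 → (8.135,5.000)–(8.462,4.000)
cell (8,5): code 1000 → (9.000,5.942)–(8.135,5.000)
cell (9,3): code 0110 → (9.000,3.614)–(10.000,3.809)
cell (9,5): code 1001 → (10.000,5.699)–(9.000,5.942)
cell (10,3): code 0010 → (10.000,3.809)–(10.200,4.000)
cell (10,4): code 0011 → (10.200,4.000)–(10.482,5.000)
cell (10,5): code 0001 → (10.482,5.000)–(10.000,5.699)
total: 16 segments, chained into 2 closed loop(s), length Σ = 13.066442

segments=16 loops=2 length=13.066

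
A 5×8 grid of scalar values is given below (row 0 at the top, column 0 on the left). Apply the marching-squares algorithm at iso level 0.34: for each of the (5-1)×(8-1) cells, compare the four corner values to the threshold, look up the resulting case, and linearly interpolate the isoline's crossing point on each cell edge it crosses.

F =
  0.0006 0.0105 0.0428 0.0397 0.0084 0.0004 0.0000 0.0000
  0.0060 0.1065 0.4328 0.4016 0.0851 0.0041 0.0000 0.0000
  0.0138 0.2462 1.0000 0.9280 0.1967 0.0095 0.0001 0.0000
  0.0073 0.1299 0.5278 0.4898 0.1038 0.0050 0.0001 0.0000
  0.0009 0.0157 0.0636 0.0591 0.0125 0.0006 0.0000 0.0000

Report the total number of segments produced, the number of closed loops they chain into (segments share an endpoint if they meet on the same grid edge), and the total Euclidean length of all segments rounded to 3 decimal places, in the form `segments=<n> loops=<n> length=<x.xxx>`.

segments=10 loops=1 length=8.270

cell (0,1): code 0100 → (0.762,2.000)–(1.000,1.716)
cell (0,2): code 1100 → (0.830,3.000)–(0.762,2.000)
cell (0,3): code 1000 → (1.000,3.195)–(0.830,3.000)
cell (1,1): code 0110 → (1.000,1.716)–(2.000,1.124)
cell (1,3): code 1001 → (2.000,3.804)–(1.000,3.195)
cell (2,1): code 0110 → (2.000,1.124)–(3.000,1.528)
cell (2,3): code 1001 → (3.000,3.388)–(2.000,3.804)
cell (3,1): code 0010 → (3.000,1.528)–(3.405,2.000)
cell (3,2): code 0011 → (3.405,2.000)–(3.348,3.000)
cell (3,3): code 0001 → (3.348,3.000)–(3.000,3.388)
total: 10 segments, chained into 1 closed loop(s), length Σ = 8.270212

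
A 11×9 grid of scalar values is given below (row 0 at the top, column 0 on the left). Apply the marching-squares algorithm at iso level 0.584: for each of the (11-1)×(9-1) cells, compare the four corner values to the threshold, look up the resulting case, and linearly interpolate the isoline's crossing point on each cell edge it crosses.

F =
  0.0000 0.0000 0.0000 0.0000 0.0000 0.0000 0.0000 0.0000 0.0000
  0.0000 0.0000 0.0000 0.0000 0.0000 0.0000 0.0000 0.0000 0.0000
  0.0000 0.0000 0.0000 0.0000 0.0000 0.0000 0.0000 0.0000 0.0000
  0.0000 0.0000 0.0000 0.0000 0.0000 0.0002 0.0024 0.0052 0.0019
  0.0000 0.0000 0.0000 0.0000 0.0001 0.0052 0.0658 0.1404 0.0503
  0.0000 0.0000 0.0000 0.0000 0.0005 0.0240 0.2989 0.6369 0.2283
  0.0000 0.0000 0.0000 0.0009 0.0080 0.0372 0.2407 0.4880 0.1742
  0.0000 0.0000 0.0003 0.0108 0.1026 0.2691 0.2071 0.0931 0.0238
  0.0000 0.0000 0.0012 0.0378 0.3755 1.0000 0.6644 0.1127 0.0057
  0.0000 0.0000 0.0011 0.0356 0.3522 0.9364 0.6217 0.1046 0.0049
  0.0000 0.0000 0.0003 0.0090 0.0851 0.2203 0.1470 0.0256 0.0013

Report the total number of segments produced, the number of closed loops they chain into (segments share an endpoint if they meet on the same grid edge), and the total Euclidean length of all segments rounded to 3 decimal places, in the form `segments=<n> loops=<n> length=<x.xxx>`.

cell (4,6): code 0100 → (4.893,7.000)–(5.000,6.843)
cell (4,7): code 1000 → (5.000,7.129)–(4.893,7.000)
cell (5,6): code 0010 → (5.000,6.843)–(5.355,7.000)
cell (5,7): code 0001 → (5.355,7.000)–(5.000,7.129)
cell (7,4): code 0100 → (7.431,5.000)–(8.000,4.334)
cell (7,5): code 1100 → (7.824,6.000)–(7.431,5.000)
cell (7,6): code 1000 → (8.000,6.146)–(7.824,6.000)
cell (8,4): code 0110 → (8.000,4.334)–(9.000,4.397)
cell (8,6): code 1001 → (9.000,6.073)–(8.000,6.146)
cell (9,4): code 0010 → (9.000,4.397)–(9.492,5.000)
cell (9,5): code 0011 → (9.492,5.000)–(9.079,6.000)
cell (9,6): code 0001 → (9.079,6.000)–(9.000,6.073)
total: 12 segments, chained into 2 closed loop(s), length Σ = 7.275194

segments=12 loops=2 length=7.275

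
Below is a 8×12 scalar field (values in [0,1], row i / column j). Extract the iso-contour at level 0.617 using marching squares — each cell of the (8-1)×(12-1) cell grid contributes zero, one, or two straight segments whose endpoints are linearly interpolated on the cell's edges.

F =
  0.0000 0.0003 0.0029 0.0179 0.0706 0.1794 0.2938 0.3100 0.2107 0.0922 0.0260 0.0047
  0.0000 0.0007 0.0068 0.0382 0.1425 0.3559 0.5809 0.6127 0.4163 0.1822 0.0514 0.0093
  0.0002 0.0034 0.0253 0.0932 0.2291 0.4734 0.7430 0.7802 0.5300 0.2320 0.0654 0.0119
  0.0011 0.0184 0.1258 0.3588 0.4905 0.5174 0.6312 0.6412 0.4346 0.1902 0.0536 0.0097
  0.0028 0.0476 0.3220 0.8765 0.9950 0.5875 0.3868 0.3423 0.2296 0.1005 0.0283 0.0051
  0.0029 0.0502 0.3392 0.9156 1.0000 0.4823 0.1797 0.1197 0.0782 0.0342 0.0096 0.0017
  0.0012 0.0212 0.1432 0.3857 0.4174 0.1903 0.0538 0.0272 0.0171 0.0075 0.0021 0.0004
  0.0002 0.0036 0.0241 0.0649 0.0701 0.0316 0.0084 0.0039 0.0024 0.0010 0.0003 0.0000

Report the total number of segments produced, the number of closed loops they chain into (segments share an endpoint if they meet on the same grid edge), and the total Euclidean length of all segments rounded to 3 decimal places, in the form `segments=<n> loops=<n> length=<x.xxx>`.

segments=16 loops=2 length=14.257

cell (1,5): code 0100 → (1.223,6.000)–(2.000,5.533)
cell (1,6): code 1100 → (1.026,7.000)–(1.223,6.000)
cell (1,7): code 1000 → (2.000,7.652)–(1.026,7.000)
cell (2,5): code 0110 → (2.000,5.533)–(3.000,5.875)
cell (2,7): code 1001 → (3.000,7.117)–(2.000,7.652)
cell (3,2): code 0100 → (3.499,3.000)–(4.000,2.532)
cell (3,3): code 1100 → (3.251,4.000)–(3.499,3.000)
cell (3,4): code 1000 → (4.000,4.928)–(3.251,4.000)
cell (3,5): code 0010 → (3.000,5.875)–(3.058,6.000)
cell (3,6): code 0011 → (3.058,6.000)–(3.081,7.000)
cell (3,7): code 0001 → (3.081,7.000)–(3.000,7.117)
cell (4,2): code 0110 → (4.000,2.532)–(5.000,2.482)
cell (4,4): code 1001 → (5.000,4.740)–(4.000,4.928)
cell (5,2): code 0010 → (5.000,2.482)–(5.564,3.000)
cell (5,3): code 0011 → (5.564,3.000)–(5.657,4.000)
cell (5,4): code 0001 → (5.657,4.000)–(5.000,4.740)
total: 16 segments, chained into 2 closed loop(s), length Σ = 14.256990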